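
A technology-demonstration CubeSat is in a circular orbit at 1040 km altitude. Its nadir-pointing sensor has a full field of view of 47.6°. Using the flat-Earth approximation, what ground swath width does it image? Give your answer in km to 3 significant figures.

Half-angle = 47.6°/2 = 23.8°.
Swath width ≈ 2h·tan(θ/2) = 2 × 1040 × tan(23.8°) = 917.4 km.

917 km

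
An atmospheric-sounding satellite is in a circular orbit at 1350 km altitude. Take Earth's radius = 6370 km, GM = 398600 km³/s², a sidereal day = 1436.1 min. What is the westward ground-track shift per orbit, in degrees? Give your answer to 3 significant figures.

28.2°

Semi-major axis a = 6370 + 1350 = 7720 km. Period T = 2π√(a³/μ) = 2π√(7720³/398600) = 6750.5 s = 112.51 min.
During one orbit Earth rotates (6750.5 / 86166) × 360° = 28.20°.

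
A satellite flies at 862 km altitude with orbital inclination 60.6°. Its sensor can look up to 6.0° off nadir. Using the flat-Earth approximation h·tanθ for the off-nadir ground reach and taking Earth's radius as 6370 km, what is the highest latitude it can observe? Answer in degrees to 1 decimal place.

61.4°

For a prograde orbit the ground track reaches latitude ±i = ±60.6°.
Sensor half-swath on the ground ≈ 862·tan(6.0°) = 91 km = 0.81° of latitude.
Maximum observable latitude ≈ 60.6 + 0.81 = 61.4°.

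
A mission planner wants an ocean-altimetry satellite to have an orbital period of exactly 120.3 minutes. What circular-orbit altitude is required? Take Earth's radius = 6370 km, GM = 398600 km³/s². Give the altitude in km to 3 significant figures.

1700 km

T = 120.3 min = 7218.0 s.
From T = 2π√(a³/μ): a = (μ T²/4π²)^(1/3) = (398600 × 7218.0² / 4π²)^(1/3) = 8072 km.
Altitude h = a − R = 8072 − 6370 = 1702 km.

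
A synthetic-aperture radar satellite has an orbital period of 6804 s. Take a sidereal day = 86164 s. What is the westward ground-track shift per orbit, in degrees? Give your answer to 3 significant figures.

During one orbit Earth rotates (6804.0 / 86164) × 360° = 28.43°.

28.4°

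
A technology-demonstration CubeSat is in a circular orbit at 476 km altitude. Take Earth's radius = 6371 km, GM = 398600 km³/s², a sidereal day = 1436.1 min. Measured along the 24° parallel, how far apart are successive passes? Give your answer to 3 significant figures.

Semi-major axis a = 6371 + 476 = 6847 km. Period T = 2π√(a³/μ) = 2π√(6847³/398600) = 5638.5 s = 93.97 min.
Node shift per orbit = (5638.5/86166) × 360° = 23.56°.
Equatorial spacing = 23.56 × 111.2 km/° = 2619 km.
At 24° latitude, spacing = 2619 × cos(24°) = 2393 km.

2390 km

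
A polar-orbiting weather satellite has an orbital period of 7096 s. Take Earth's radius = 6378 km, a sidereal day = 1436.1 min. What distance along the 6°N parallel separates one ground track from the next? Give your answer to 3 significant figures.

3280 km

Node shift per orbit = (7096.0/86166) × 360° = 29.65°.
Equatorial spacing = 29.65 × 111.3 km/° = 3300 km.
At 6° latitude, spacing = 3300 × cos(6°) = 3282 km.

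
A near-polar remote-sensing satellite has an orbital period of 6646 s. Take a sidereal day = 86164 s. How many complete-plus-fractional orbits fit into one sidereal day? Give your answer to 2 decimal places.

12.96

Orbits per sidereal day = 86164 / 6646.0 = 12.965.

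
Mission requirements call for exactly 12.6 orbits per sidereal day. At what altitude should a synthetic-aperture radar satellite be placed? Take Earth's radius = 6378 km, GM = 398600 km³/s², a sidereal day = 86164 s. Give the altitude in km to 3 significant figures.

1410 km

Required period T = 86164 / 12.6 = 6838.4 s.
From T = 2π√(a³/μ): a = (μ T²/4π²)^(1/3) = (398600 × 6838.4² / 4π²)^(1/3) = 7787 km.
Altitude h = a − R = 7787 − 6378 = 1409 km.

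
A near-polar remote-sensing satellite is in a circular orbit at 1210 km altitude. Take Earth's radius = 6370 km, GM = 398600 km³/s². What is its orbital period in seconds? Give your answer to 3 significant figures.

6570 seconds

Semi-major axis a = 6370 + 1210 = 7580 km. Period T = 2π√(a³/μ) = 2π√(7580³/398600) = 6567.7 s = 109.46 min.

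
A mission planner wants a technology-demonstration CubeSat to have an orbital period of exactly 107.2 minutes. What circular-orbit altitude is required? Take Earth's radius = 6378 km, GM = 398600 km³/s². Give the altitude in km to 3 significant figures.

T = 107.2 min = 6432.0 s.
From T = 2π√(a³/μ): a = (μ T²/4π²)^(1/3) = (398600 × 6432.0² / 4π²)^(1/3) = 7475 km.
Altitude h = a − R = 7475 − 6378 = 1097 km.

1100 km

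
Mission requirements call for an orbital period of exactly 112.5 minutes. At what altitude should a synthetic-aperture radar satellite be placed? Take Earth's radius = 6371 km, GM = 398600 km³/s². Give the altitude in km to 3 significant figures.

T = 112.5 min = 6750.0 s.
From T = 2π√(a³/μ): a = (μ T²/4π²)^(1/3) = (398600 × 6750.0² / 4π²)^(1/3) = 7720 km.
Altitude h = a − R = 7720 − 6371 = 1349 km.

1350 km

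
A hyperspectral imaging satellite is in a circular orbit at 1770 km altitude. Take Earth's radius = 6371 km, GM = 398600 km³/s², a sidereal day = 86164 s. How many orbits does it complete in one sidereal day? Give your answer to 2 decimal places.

Semi-major axis a = 6371 + 1770 = 8141 km. Period T = 2π√(a³/μ) = 2π√(8141³/398600) = 7310.2 s = 121.84 min.
Orbits per sidereal day = 86164 / 7310.2 = 11.787.

11.79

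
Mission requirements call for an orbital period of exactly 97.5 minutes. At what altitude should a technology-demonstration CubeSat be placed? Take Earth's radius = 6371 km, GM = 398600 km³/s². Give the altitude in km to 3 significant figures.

646 km

T = 97.5 min = 5850.0 s.
From T = 2π√(a³/μ): a = (μ T²/4π²)^(1/3) = (398600 × 5850.0² / 4π²)^(1/3) = 7017 km.
Altitude h = a − R = 7017 − 6371 = 646 km.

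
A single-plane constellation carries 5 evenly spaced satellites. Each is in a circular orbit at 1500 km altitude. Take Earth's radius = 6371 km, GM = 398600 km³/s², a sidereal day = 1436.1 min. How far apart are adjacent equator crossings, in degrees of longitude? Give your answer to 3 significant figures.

Semi-major axis a = 6371 + 1500 = 7871 km. Period T = 2π√(a³/μ) = 2π√(7871³/398600) = 6949.5 s = 115.83 min.
Single-satellite node shift = (6949.5/86166) × 360° = 29.04°.
With 5 satellites evenly phased, successive equator crossings are 29.04/5 = 5.807° apart.

5.81°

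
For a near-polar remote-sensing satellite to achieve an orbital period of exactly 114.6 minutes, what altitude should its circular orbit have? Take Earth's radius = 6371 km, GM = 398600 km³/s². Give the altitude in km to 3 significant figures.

T = 114.6 min = 6876.0 s.
From T = 2π√(a³/μ): a = (μ T²/4π²)^(1/3) = (398600 × 6876.0² / 4π²)^(1/3) = 7815 km.
Altitude h = a − R = 7815 − 6371 = 1444 km.

1440 km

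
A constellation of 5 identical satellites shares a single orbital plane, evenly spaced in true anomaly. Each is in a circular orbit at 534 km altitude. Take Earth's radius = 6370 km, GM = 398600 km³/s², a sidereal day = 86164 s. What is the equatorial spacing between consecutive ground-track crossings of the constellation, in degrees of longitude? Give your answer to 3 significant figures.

4.77°

Semi-major axis a = 6370 + 534 = 6904 km. Period T = 2π√(a³/μ) = 2π√(6904³/398600) = 5709.0 s = 95.15 min.
Single-satellite node shift = (5709.0/86164) × 360° = 23.85°.
With 5 satellites evenly phased, successive equator crossings are 23.85/5 = 4.771° apart.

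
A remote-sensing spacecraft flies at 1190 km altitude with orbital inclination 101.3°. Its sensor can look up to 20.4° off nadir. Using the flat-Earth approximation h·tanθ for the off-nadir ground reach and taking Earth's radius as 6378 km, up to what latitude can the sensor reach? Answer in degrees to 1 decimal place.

82.7°

Retrograde orbit: the ground track reaches ±(180° − i) = ±(180 − 101.3) = ±78.7°.
Sensor half-swath on the ground ≈ 1190·tan(20.4°) = 443 km = 3.98° of latitude.
Maximum observable latitude ≈ 78.7 + 3.98 = 82.7°.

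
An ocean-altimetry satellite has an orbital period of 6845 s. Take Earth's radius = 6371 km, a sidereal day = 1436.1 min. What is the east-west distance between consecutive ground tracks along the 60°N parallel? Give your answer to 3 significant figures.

Node shift per orbit = (6845.0/86166) × 360° = 28.60°.
Equatorial spacing = 28.60 × 111.2 km/° = 3180 km.
At 60° latitude, spacing = 3180 × cos(60°) = 1590 km.

1590 km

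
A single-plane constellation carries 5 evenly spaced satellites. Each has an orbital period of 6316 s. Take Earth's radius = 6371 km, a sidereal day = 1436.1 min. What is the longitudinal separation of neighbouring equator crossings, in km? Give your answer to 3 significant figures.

587 km

Single-satellite node shift = (6316.0/86166) × 360° = 26.39°.
With 5 satellites evenly phased, successive equator crossings are 26.39/5 = 5.278° apart.
That is 5.278 × 111.2 = 587 km at the equator.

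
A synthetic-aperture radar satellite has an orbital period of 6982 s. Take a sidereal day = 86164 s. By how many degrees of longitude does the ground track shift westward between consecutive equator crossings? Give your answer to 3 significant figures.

29.2°

During one orbit Earth rotates (6982.0 / 86164) × 360° = 29.17°.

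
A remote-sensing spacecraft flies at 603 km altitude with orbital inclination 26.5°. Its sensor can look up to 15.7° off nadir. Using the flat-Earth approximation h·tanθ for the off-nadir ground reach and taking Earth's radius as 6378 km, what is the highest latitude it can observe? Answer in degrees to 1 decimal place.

28.0°

For a prograde orbit the ground track reaches latitude ±i = ±26.5°.
Sensor half-swath on the ground ≈ 603·tan(15.7°) = 169 km = 1.52° of latitude.
Maximum observable latitude ≈ 26.5 + 1.52 = 28.0°.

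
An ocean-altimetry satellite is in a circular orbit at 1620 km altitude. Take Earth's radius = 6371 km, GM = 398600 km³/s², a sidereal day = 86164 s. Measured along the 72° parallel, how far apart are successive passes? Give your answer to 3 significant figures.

Semi-major axis a = 6371 + 1620 = 7991 km. Period T = 2π√(a³/μ) = 2π√(7991³/398600) = 7109.1 s = 118.48 min.
Node shift per orbit = (7109.1/86164) × 360° = 29.70°.
Equatorial spacing = 29.70 × 111.2 km/° = 3303 km.
At 72° latitude, spacing = 3303 × cos(72°) = 1021 km.

1020 km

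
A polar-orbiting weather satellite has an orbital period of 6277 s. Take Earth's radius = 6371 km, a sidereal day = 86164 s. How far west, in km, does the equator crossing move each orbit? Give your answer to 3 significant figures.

2920 km

During one orbit Earth rotates (6277.0 / 86164) × 360° = 26.23°.
At the equator that is 26.23° × (2π·6371/360) km/° = 26.23 × 111.2 = 2916 km.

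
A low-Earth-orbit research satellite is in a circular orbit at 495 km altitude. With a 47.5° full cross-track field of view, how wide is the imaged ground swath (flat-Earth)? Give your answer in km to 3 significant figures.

Half-angle = 47.5°/2 = 23.75°.
Swath width ≈ 2h·tan(θ/2) = 2 × 495 × tan(23.75°) = 435.6 km.

436 km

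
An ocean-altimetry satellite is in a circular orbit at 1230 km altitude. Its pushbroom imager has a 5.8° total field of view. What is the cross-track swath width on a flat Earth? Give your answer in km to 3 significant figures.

Half-angle = 5.8°/2 = 2.9°.
Swath width ≈ 2h·tan(θ/2) = 2 × 1230 × tan(2.9°) = 124.6 km.

125 km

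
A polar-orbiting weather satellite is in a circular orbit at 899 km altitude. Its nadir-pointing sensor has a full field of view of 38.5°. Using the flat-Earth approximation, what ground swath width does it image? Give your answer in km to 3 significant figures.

628 km

Half-angle = 38.5°/2 = 19.25°.
Swath width ≈ 2h·tan(θ/2) = 2 × 899 × tan(19.25°) = 627.9 km.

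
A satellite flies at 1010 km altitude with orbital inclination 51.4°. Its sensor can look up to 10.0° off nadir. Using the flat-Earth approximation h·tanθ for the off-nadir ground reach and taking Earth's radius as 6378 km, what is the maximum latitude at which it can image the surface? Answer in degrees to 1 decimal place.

For a prograde orbit the ground track reaches latitude ±i = ±51.4°.
Sensor half-swath on the ground ≈ 1010·tan(10.0°) = 178 km = 1.60° of latitude.
Maximum observable latitude ≈ 51.4 + 1.60 = 53.0°.

53.0°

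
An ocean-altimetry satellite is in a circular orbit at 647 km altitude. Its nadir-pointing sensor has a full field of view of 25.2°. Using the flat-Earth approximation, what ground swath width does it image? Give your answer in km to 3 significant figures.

Half-angle = 25.2°/2 = 12.6°.
Swath width ≈ 2h·tan(θ/2) = 2 × 647 × tan(12.6°) = 289.2 km.

289 km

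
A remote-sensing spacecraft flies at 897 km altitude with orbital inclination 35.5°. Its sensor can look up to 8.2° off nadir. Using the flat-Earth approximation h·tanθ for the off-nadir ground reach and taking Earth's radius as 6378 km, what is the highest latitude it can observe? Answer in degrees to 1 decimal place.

For a prograde orbit the ground track reaches latitude ±i = ±35.5°.
Sensor half-swath on the ground ≈ 897·tan(8.2°) = 129 km = 1.16° of latitude.
Maximum observable latitude ≈ 35.5 + 1.16 = 36.7°.

36.7°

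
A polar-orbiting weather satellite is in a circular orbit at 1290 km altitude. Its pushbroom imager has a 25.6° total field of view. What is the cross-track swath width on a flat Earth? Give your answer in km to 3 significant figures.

Half-angle = 25.6°/2 = 12.8°.
Swath width ≈ 2h·tan(θ/2) = 2 × 1290 × tan(12.8°) = 586.2 km.

586 km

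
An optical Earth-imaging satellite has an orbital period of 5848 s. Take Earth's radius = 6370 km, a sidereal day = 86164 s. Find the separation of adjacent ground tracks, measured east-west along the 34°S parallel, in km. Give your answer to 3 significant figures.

2250 km

Node shift per orbit = (5848.0/86164) × 360° = 24.43°.
Equatorial spacing = 24.43 × 111.2 km/° = 2716 km.
At 34° latitude, spacing = 2716 × cos(34°) = 2252 km.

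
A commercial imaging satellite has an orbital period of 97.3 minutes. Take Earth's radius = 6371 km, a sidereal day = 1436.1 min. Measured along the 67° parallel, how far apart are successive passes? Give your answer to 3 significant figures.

T = 97.3 min = 5838.0 s.
Node shift per orbit = (5838.0/86166) × 360° = 24.39°.
Equatorial spacing = 24.39 × 111.2 km/° = 2712 km.
At 67° latitude, spacing = 2712 × cos(67°) = 1060 km.

1060 km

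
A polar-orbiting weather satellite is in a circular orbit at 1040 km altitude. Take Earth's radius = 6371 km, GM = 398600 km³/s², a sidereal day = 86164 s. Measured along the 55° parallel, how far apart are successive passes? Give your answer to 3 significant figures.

1690 km

Semi-major axis a = 6371 + 1040 = 7411 km. Period T = 2π√(a³/μ) = 2π√(7411³/398600) = 6349.3 s = 105.82 min.
Node shift per orbit = (6349.3/86164) × 360° = 26.53°.
Equatorial spacing = 26.53 × 111.2 km/° = 2950 km.
At 55° latitude, spacing = 2950 × cos(55°) = 1692 km.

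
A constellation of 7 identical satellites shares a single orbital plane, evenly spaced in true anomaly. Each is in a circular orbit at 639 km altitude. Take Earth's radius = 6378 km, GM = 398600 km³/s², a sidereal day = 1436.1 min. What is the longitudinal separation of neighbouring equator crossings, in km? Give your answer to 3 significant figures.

389 km

Semi-major axis a = 6378 + 639 = 7017 km. Period T = 2π√(a³/μ) = 2π√(7017³/398600) = 5849.8 s = 97.50 min.
Single-satellite node shift = (5849.8/86166) × 360° = 24.44°.
With 7 satellites evenly phased, successive equator crossings are 24.44/7 = 3.491° apart.
That is 3.491 × 111.3 = 389 km at the equator.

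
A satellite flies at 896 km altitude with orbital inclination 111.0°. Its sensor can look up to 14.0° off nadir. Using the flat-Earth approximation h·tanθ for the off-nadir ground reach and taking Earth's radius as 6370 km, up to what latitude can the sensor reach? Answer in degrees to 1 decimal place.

71.0°

Retrograde orbit: the ground track reaches ±(180° − i) = ±(180 − 111.0) = ±69.0°.
Sensor half-swath on the ground ≈ 896·tan(14.0°) = 223 km = 2.01° of latitude.
Maximum observable latitude ≈ 69.0 + 2.01 = 71.0°.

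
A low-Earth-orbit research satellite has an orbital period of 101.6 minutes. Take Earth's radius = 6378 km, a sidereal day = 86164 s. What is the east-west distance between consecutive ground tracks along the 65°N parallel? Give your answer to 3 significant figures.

T = 101.6 min = 6096.0 s.
Node shift per orbit = (6096.0/86164) × 360° = 25.47°.
Equatorial spacing = 25.47 × 111.3 km/° = 2835 km.
At 65° latitude, spacing = 2835 × cos(65°) = 1198 km.

1200 km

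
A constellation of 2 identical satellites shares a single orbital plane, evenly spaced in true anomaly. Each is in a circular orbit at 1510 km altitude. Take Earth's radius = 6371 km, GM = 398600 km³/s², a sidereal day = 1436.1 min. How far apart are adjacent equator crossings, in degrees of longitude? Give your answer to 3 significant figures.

Semi-major axis a = 6371 + 1510 = 7881 km. Period T = 2π√(a³/μ) = 2π√(7881³/398600) = 6962.8 s = 116.05 min.
Single-satellite node shift = (6962.8/86166) × 360° = 29.09°.
With 2 satellites evenly phased, successive equator crossings are 29.09/2 = 14.545° apart.

14.5°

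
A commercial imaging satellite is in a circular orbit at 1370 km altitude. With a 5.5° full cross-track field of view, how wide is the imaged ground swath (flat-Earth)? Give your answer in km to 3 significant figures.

Half-angle = 5.5°/2 = 2.75°.
Swath width ≈ 2h·tan(θ/2) = 2 × 1370 × tan(2.75°) = 131.6 km.

132 km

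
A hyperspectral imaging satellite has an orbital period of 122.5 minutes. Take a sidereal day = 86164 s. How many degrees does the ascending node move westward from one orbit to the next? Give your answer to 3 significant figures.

T = 122.5 min = 7350.0 s.
During one orbit Earth rotates (7350.0 / 86164) × 360° = 30.71°.

30.7°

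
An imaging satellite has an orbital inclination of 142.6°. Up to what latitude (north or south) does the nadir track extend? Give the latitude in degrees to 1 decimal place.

37.4°

Retrograde orbit: the ground track reaches ±(180° − i) = ±(180 − 142.6) = ±37.4°.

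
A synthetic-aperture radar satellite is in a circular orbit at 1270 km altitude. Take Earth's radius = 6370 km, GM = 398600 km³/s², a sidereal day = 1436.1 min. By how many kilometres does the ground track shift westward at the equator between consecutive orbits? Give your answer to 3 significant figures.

3090 km

Semi-major axis a = 6370 + 1270 = 7640 km. Period T = 2π√(a³/μ) = 2π√(7640³/398600) = 6645.9 s = 110.76 min.
During one orbit Earth rotates (6645.9 / 86166) × 360° = 27.77°.
At the equator that is 27.77° × (2π·6370/360) km/° = 27.77 × 111.2 = 3087 km.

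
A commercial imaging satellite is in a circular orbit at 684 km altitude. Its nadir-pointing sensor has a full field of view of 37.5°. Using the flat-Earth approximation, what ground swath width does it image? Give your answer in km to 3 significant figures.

Half-angle = 37.5°/2 = 18.75°.
Swath width ≈ 2h·tan(θ/2) = 2 × 684 × tan(18.75°) = 464.4 km.

464 km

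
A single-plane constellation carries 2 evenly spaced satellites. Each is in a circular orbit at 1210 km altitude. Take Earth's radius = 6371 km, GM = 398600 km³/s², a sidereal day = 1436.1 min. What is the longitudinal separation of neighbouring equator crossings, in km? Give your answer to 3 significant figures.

1530 km

Semi-major axis a = 6371 + 1210 = 7581 km. Period T = 2π√(a³/μ) = 2π√(7581³/398600) = 6569.0 s = 109.48 min.
Single-satellite node shift = (6569.0/86166) × 360° = 27.45°.
With 2 satellites evenly phased, successive equator crossings are 27.45/2 = 13.723° apart.
That is 13.723 × 111.2 = 1526 km at the equator.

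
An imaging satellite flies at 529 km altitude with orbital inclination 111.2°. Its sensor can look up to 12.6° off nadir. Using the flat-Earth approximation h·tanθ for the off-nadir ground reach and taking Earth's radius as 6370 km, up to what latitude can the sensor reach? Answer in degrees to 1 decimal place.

Retrograde orbit: the ground track reaches ±(180° − i) = ±(180 − 111.2) = ±68.8°.
Sensor half-swath on the ground ≈ 529·tan(12.6°) = 118 km = 1.06° of latitude.
Maximum observable latitude ≈ 68.8 + 1.06 = 69.9°.

69.9°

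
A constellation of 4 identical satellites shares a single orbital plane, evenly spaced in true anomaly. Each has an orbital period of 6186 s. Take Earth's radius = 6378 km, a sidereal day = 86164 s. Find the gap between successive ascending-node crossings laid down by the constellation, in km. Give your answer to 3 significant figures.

719 km

Single-satellite node shift = (6186.0/86164) × 360° = 25.85°.
With 4 satellites evenly phased, successive equator crossings are 25.85/4 = 6.461° apart.
That is 6.461 × 111.3 = 719 km at the equator.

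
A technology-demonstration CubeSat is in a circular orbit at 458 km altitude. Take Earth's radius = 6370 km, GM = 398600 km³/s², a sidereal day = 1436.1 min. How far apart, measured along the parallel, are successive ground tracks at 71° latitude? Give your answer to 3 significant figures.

849 km

Semi-major axis a = 6370 + 458 = 6828 km. Period T = 2π√(a³/μ) = 2π√(6828³/398600) = 5615.0 s = 93.58 min.
Node shift per orbit = (5615.0/86166) × 360° = 23.46°.
Equatorial spacing = 23.46 × 111.2 km/° = 2608 km.
At 71° latitude, spacing = 2608 × cos(71°) = 849 km.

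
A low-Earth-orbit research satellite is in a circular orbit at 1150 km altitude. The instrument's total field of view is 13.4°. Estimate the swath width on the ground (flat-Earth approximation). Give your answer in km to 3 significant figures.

Half-angle = 13.4°/2 = 6.7°.
Swath width ≈ 2h·tan(θ/2) = 2 × 1150 × tan(6.7°) = 270.2 km.

270 km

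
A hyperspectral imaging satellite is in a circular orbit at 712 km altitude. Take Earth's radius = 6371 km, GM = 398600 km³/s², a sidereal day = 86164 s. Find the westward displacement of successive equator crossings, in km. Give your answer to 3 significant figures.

2760 km

Semi-major axis a = 6371 + 712 = 7083 km. Period T = 2π√(a³/μ) = 2π√(7083³/398600) = 5932.5 s = 98.87 min.
During one orbit Earth rotates (5932.5 / 86164) × 360° = 24.79°.
At the equator that is 24.79° × (2π·6371/360) km/° = 24.79 × 111.2 = 2756 km.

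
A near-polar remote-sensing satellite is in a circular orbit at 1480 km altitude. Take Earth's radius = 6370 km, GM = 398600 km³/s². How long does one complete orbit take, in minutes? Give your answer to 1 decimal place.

Semi-major axis a = 6370 + 1480 = 7850 km. Period T = 2π√(a³/μ) = 2π√(7850³/398600) = 6921.7 s = 115.36 min.

115.4 min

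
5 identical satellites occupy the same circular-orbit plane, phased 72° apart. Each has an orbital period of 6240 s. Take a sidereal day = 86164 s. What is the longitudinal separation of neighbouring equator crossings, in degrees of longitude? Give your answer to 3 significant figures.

Single-satellite node shift = (6240.0/86164) × 360° = 26.07°.
With 5 satellites evenly phased, successive equator crossings are 26.07/5 = 5.214° apart.

5.21°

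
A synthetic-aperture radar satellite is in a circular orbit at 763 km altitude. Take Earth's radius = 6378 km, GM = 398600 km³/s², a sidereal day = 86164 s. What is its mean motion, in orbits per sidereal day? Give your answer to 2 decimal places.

Semi-major axis a = 6378 + 763 = 7141 km. Period T = 2π√(a³/μ) = 2π√(7141³/398600) = 6005.5 s = 100.09 min.
Orbits per sidereal day = 86164 / 6005.5 = 14.347.

14.35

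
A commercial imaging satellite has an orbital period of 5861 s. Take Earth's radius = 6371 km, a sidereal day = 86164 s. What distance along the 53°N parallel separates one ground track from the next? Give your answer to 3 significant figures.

1640 km

Node shift per orbit = (5861.0/86164) × 360° = 24.49°.
Equatorial spacing = 24.49 × 111.2 km/° = 2723 km.
At 53° latitude, spacing = 2723 × cos(53°) = 1639 km.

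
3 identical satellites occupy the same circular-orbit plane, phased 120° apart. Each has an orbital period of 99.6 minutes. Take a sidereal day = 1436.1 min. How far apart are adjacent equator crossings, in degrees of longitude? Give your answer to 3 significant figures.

T = 99.6 min = 5976.0 s.
Single-satellite node shift = (5976.0/86166) × 360° = 24.97°.
With 3 satellites evenly phased, successive equator crossings are 24.97/3 = 8.323° apart.

8.32°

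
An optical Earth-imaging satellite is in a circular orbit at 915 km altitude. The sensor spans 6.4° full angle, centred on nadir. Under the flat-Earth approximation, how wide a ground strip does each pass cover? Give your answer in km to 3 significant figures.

Half-angle = 6.4°/2 = 3.2°.
Swath width ≈ 2h·tan(θ/2) = 2 × 915 × tan(3.2°) = 102.3 km.

102 km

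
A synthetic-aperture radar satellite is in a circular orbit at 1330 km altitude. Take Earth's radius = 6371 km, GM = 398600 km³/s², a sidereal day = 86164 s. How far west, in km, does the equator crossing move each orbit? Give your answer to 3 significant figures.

Semi-major axis a = 6371 + 1330 = 7701 km. Period T = 2π√(a³/μ) = 2π√(7701³/398600) = 6725.6 s = 112.09 min.
During one orbit Earth rotates (6725.6 / 86164) × 360° = 28.10°.
At the equator that is 28.10° × (2π·6371/360) km/° = 28.10 × 111.2 = 3125 km.

3120 km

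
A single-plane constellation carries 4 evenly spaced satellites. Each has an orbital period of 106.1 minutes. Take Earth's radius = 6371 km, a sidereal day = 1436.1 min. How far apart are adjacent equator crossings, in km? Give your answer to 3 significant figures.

739 km

T = 106.1 min = 6366.0 s.
Single-satellite node shift = (6366.0/86166) × 360° = 26.60°.
With 4 satellites evenly phased, successive equator crossings are 26.60/4 = 6.649° apart.
That is 6.649 × 111.2 = 739 km at the equator.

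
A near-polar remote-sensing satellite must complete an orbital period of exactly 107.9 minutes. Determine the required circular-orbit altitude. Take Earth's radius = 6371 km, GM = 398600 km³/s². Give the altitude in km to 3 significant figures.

1140 km

T = 107.9 min = 6474.0 s.
From T = 2π√(a³/μ): a = (μ T²/4π²)^(1/3) = (398600 × 6474.0² / 4π²)^(1/3) = 7508 km.
Altitude h = a − R = 7508 − 6371 = 1137 km.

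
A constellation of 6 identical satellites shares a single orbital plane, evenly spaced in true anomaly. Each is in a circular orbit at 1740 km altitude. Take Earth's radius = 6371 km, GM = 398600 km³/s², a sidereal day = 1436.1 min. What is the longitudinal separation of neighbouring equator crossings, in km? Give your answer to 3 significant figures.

563 km

Semi-major axis a = 6371 + 1740 = 8111 km. Period T = 2π√(a³/μ) = 2π√(8111³/398600) = 7269.8 s = 121.16 min.
Single-satellite node shift = (7269.8/86166) × 360° = 30.37°.
With 6 satellites evenly phased, successive equator crossings are 30.37/6 = 5.062° apart.
That is 5.062 × 111.2 = 563 km at the equator.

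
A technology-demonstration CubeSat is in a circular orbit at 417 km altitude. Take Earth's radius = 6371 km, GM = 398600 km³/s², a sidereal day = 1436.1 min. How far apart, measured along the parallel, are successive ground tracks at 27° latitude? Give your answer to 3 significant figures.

2300 km

Semi-major axis a = 6371 + 417 = 6788 km. Period T = 2π√(a³/μ) = 2π√(6788³/398600) = 5565.8 s = 92.76 min.
Node shift per orbit = (5565.8/86166) × 360° = 23.25°.
Equatorial spacing = 23.25 × 111.2 km/° = 2586 km.
At 27° latitude, spacing = 2586 × cos(27°) = 2304 km.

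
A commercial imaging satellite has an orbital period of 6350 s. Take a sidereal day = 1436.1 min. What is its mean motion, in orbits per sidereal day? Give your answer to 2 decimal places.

13.57

Orbits per sidereal day = 86166 / 6350.0 = 13.569.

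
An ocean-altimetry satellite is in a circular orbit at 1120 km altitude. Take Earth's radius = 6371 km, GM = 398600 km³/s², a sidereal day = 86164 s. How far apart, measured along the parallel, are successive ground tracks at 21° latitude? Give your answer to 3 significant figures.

Semi-major axis a = 6371 + 1120 = 7491 km. Period T = 2π√(a³/μ) = 2π√(7491³/398600) = 6452.4 s = 107.54 min.
Node shift per orbit = (6452.4/86164) × 360° = 26.96°.
Equatorial spacing = 26.96 × 111.2 km/° = 2998 km.
At 21° latitude, spacing = 2998 × cos(21°) = 2799 km.

2800 km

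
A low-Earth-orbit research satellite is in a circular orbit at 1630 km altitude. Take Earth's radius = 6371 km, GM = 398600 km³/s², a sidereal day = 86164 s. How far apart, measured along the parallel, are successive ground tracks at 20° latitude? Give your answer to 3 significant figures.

3110 km

Semi-major axis a = 6371 + 1630 = 8001 km. Period T = 2π√(a³/μ) = 2π√(8001³/398600) = 7122.4 s = 118.71 min.
Node shift per orbit = (7122.4/86164) × 360° = 29.76°.
Equatorial spacing = 29.76 × 111.2 km/° = 3309 km.
At 20° latitude, spacing = 3309 × cos(20°) = 3109 km.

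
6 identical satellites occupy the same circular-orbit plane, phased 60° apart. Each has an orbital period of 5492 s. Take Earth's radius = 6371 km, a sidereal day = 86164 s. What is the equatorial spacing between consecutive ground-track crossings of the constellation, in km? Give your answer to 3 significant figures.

Single-satellite node shift = (5492.0/86164) × 360° = 22.95°.
With 6 satellites evenly phased, successive equator crossings are 22.95/6 = 3.824° apart.
That is 3.824 × 111.2 = 425 km at the equator.

425 km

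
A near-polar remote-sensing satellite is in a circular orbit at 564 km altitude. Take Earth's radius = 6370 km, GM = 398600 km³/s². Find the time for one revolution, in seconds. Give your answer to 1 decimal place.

Semi-major axis a = 6370 + 564 = 6934 km. Period T = 2π√(a³/μ) = 2π√(6934³/398600) = 5746.3 s = 95.77 min.

5746.3 seconds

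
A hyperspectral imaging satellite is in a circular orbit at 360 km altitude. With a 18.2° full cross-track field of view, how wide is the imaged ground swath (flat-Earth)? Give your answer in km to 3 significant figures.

115 km

Half-angle = 18.2°/2 = 9.1°.
Swath width ≈ 2h·tan(θ/2) = 2 × 360 × tan(9.1°) = 115.3 km.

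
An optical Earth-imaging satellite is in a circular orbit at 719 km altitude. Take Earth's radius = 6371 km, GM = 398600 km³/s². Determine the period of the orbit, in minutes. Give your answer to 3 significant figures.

99.0 min

Semi-major axis a = 6371 + 719 = 7090 km. Period T = 2π√(a³/μ) = 2π√(7090³/398600) = 5941.3 s = 99.02 min.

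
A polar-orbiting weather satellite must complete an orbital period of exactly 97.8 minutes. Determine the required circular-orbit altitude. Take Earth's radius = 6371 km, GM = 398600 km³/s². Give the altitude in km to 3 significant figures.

661 km

T = 97.8 min = 5868.0 s.
From T = 2π√(a³/μ): a = (μ T²/4π²)^(1/3) = (398600 × 5868.0² / 4π²)^(1/3) = 7032 km.
Altitude h = a − R = 7032 − 6371 = 661 km.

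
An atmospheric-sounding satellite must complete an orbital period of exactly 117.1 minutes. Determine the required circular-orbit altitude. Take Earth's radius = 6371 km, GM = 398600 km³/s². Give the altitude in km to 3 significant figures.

1560 km

T = 117.1 min = 7026.0 s.
From T = 2π√(a³/μ): a = (μ T²/4π²)^(1/3) = (398600 × 7026.0² / 4π²)^(1/3) = 7929 km.
Altitude h = a − R = 7929 − 6371 = 1558 km.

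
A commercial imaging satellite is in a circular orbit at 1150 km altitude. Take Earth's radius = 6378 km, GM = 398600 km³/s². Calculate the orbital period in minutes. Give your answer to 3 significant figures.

108 min

Semi-major axis a = 6378 + 1150 = 7528 km. Period T = 2π√(a³/μ) = 2π√(7528³/398600) = 6500.3 s = 108.34 min.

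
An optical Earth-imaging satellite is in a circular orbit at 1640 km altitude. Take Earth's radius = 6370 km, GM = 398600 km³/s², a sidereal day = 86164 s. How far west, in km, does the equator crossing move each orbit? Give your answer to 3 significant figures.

3310 km

Semi-major axis a = 6370 + 1640 = 8010 km. Period T = 2π√(a³/μ) = 2π√(8010³/398600) = 7134.4 s = 118.91 min.
During one orbit Earth rotates (7134.4 / 86164) × 360° = 29.81°.
At the equator that is 29.81° × (2π·6370/360) km/° = 29.81 × 111.2 = 3314 km.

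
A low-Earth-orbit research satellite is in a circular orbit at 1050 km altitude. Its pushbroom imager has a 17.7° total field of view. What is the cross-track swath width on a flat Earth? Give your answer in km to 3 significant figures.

Half-angle = 17.7°/2 = 8.85°.
Swath width ≈ 2h·tan(θ/2) = 2 × 1050 × tan(8.85°) = 327.0 km.

327 km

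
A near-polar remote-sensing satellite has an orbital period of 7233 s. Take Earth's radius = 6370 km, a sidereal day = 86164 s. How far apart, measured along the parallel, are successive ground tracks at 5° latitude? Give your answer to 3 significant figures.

3350 km

Node shift per orbit = (7233.0/86164) × 360° = 30.22°.
Equatorial spacing = 30.22 × 111.2 km/° = 3360 km.
At 5° latitude, spacing = 3360 × cos(5°) = 3347 km.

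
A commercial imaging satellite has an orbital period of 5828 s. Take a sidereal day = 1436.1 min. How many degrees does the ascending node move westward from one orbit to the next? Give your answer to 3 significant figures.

During one orbit Earth rotates (5828.0 / 86166) × 360° = 24.35°.

24.3°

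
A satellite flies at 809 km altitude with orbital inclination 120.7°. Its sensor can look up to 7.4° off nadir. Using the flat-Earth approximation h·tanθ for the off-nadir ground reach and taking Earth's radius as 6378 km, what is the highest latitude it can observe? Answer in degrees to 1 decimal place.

60.2°

Retrograde orbit: the ground track reaches ±(180° − i) = ±(180 − 120.7) = ±59.3°.
Sensor half-swath on the ground ≈ 809·tan(7.4°) = 105 km = 0.94° of latitude.
Maximum observable latitude ≈ 59.3 + 0.94 = 60.2°.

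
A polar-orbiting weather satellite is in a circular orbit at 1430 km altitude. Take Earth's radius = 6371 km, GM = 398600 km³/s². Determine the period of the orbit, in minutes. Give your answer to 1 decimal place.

114.3 min

Semi-major axis a = 6371 + 1430 = 7801 km. Period T = 2π√(a³/μ) = 2π√(7801³/398600) = 6857.0 s = 114.28 min.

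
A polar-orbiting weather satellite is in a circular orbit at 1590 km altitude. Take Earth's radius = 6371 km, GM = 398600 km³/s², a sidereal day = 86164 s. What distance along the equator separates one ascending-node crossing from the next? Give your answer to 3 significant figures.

3280 km

Semi-major axis a = 6371 + 1590 = 7961 km. Period T = 2π√(a³/μ) = 2π√(7961³/398600) = 7069.1 s = 117.82 min.
During one orbit Earth rotates (7069.1 / 86164) × 360° = 29.54°.
At the equator that is 29.54° × (2π·6371/360) km/° = 29.54 × 111.2 = 3284 km.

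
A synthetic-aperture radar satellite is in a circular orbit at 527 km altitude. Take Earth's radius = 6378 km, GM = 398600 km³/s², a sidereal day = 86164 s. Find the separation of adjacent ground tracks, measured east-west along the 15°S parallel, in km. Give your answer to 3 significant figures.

Semi-major axis a = 6378 + 527 = 6905 km. Period T = 2π√(a³/μ) = 2π√(6905³/398600) = 5710.3 s = 95.17 min.
Node shift per orbit = (5710.3/86164) × 360° = 23.86°.
Equatorial spacing = 23.86 × 111.3 km/° = 2656 km.
At 15° latitude, spacing = 2656 × cos(15°) = 2565 km.

2570 km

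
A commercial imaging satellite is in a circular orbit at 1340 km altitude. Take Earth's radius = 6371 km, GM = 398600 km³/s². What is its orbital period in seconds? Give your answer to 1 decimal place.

6738.7 seconds

Semi-major axis a = 6371 + 1340 = 7711 km. Period T = 2π√(a³/μ) = 2π√(7711³/398600) = 6738.7 s = 112.31 min.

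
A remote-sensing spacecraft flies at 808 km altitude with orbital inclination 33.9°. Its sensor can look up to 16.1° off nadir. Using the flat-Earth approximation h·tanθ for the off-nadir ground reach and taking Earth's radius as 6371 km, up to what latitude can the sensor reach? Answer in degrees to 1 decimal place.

36.0°

For a prograde orbit the ground track reaches latitude ±i = ±33.9°.
Sensor half-swath on the ground ≈ 808·tan(16.1°) = 233 km = 2.10° of latitude.
Maximum observable latitude ≈ 33.9 + 2.10 = 36.0°.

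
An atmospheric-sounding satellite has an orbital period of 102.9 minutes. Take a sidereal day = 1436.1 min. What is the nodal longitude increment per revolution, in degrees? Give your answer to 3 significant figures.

T = 102.9 min = 6174.0 s.
During one orbit Earth rotates (6174.0 / 86166) × 360° = 25.79°.

25.8°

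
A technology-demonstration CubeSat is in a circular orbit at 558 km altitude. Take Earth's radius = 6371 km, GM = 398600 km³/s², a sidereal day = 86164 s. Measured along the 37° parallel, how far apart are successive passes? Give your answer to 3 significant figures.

2130 km

Semi-major axis a = 6371 + 558 = 6929 km. Period T = 2π√(a³/μ) = 2π√(6929³/398600) = 5740.1 s = 95.67 min.
Node shift per orbit = (5740.1/86164) × 360° = 23.98°.
Equatorial spacing = 23.98 × 111.2 km/° = 2667 km.
At 37° latitude, spacing = 2667 × cos(37°) = 2130 km.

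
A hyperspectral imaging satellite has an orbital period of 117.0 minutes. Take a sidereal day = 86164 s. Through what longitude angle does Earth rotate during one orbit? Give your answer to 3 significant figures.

T = 117.0 min = 7020.0 s.
During one orbit Earth rotates (7020.0 / 86164) × 360° = 29.33°.

29.3°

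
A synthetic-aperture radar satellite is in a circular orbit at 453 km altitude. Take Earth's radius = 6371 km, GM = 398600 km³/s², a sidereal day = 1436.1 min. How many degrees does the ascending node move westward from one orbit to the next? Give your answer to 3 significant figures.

23.4°

Semi-major axis a = 6371 + 453 = 6824 km. Period T = 2π√(a³/μ) = 2π√(6824³/398600) = 5610.1 s = 93.50 min.
During one orbit Earth rotates (5610.1 / 86166) × 360° = 23.44°.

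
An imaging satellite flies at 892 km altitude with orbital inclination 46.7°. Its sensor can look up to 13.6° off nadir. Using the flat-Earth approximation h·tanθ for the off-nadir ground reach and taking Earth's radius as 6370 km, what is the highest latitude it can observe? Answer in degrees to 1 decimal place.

For a prograde orbit the ground track reaches latitude ±i = ±46.7°.
Sensor half-swath on the ground ≈ 892·tan(13.6°) = 216 km = 1.94° of latitude.
Maximum observable latitude ≈ 46.7 + 1.94 = 48.6°.

48.6°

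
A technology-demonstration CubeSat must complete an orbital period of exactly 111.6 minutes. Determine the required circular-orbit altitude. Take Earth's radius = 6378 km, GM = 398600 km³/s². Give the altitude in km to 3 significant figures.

1300 km

T = 111.6 min = 6696.0 s.
From T = 2π√(a³/μ): a = (μ T²/4π²)^(1/3) = (398600 × 6696.0² / 4π²)^(1/3) = 7678 km.
Altitude h = a − R = 7678 − 6378 = 1300 km.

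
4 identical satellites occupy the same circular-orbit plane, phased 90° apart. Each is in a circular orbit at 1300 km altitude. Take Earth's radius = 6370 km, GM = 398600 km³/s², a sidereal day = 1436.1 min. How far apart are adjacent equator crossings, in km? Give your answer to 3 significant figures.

Semi-major axis a = 6370 + 1300 = 7670 km. Period T = 2π√(a³/μ) = 2π√(7670³/398600) = 6685.0 s = 111.42 min.
Single-satellite node shift = (6685.0/86166) × 360° = 27.93°.
With 4 satellites evenly phased, successive equator crossings are 27.93/4 = 6.982° apart.
That is 6.982 × 111.2 = 776 km at the equator.

776 km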